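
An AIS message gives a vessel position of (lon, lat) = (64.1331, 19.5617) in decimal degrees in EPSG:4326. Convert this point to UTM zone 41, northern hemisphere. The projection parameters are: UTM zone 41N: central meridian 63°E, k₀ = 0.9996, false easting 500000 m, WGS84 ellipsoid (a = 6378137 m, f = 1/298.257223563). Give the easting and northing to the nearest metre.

E 618859 m, N 2163374 m

Zone 41 central meridian λ₀ = 6×41 − 183 = 63°; Δλ = +1.1331°.
Transverse Mercator on WGS84 with k₀ = 0.9996 gives E = 618858.841 m, N = 2163373.769 m.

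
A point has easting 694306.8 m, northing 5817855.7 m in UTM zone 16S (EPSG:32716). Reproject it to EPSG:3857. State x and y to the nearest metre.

Unproject from UTM 16S (λ₀ = -87°) → φ = -37.76600021°, λ = -84.79400024°.
Web Mercator (R = 6378137 m): x = -9439224.929 m, y = -4546422.025 m.

x -9439225 m, y -4546422 m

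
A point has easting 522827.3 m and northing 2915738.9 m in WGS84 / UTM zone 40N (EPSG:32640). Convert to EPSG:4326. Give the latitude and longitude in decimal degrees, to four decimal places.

lat 26.3615°, lon 57.2288°

Zone 40N: λ₀ = 57°, k₀ = 0.9996, false easting 500000 m.
Meridian distance M = (N − FN)/k₀ = 2916905.7 m.
Inverse transverse Mercator on WGS84 gives φ = 26.36149982°, λ = 57.22880029°.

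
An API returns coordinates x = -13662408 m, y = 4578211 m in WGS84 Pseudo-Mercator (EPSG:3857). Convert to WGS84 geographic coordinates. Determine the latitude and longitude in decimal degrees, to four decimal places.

R = 6378137 m. λ = x/R = -122.73149924°.
φ = 2·arctan(exp(y/R)) − 90° = 2·arctan(2.04991) − 90° = 37.99140005°.

lat 37.9914°, lon -122.7315°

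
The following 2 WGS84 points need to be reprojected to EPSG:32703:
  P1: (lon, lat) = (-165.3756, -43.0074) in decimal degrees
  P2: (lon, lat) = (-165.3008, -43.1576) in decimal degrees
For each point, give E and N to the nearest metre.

P1: E 469389 m, N 5238295 m; P2: E 475545 m, N 5221640 m

UTM zone 3S: λ₀ = -165°, k₀ = 0.9996.
P1 (-43.0074°, -165.3756°) → (469389.122, 5238295.008) m.
P2 (-43.1576°, -165.3008°) → (475545.036, 5221639.841) m.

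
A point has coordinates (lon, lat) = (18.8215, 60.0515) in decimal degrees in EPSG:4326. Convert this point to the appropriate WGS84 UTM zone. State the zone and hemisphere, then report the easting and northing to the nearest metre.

Zone 34N: E 378692 m, N 6659145 m

Longitude 18.8215° lies in the 6° band [18°, 24°), giving zone 34; latitude is north of the equator, so 34N.
Zone 34 central meridian λ₀ = 6×34 − 183 = 21°; Δλ = -2.1785°.
Transverse Mercator on WGS84 with k₀ = 0.9996 gives E = 378691.882 m, N = 6659145.266 m.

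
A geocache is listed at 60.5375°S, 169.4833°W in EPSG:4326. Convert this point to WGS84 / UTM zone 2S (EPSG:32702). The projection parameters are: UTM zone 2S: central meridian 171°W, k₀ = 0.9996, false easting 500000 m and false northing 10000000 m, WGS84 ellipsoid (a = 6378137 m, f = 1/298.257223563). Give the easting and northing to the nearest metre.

E 583217 m, N 3287767 m

Zone 2 central meridian λ₀ = 6×2 − 183 = -171°; Δλ = +1.5167°.
Transverse Mercator on WGS84 with k₀ = 0.9996 gives E = 583216.955 m, N = 3287767.135 m.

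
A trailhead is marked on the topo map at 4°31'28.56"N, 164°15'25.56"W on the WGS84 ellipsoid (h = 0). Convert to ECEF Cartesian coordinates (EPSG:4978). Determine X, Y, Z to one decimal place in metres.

X -6119881.8 m, Y -1725166.5 m, Z 499794.9 m

WGS84: a = 6378137 m, e² = 0.006694380; N(φ) = a/√(1−e²sin²φ) = 6378269.862 m.
X = (N+h)·cosφ·cosλ = -6119881.827 m; Y = (N+h)·cosφ·sinλ = -1725166.524 m; Z = (N(1−e²)+h)·sinφ = 499794.948 m.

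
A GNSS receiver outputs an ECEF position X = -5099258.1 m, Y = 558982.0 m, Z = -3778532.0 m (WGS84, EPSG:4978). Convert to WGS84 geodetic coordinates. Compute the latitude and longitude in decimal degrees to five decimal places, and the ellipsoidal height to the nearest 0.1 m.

λ = atan2(Y, X) = 173.74419976°; p = √(X²+Y²) = 5129804.5 m.
Bowring's method on WGS84 (a = 6378137 m, b = 6356752.314 m) gives φ = -36.55869994°, h = 609.798 m.

lat -36.55870°, lon 173.74420°, h 609.8 m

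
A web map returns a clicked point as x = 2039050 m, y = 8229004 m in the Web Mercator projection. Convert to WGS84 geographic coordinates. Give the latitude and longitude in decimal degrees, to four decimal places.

lat 59.2242°, lon 18.3171°

R = 6378137 m. λ = x/R = 18.31709780°.
φ = 2·arctan(exp(y/R)) − 90° = 2·arctan(3.63347) − 90° = 59.22420133°.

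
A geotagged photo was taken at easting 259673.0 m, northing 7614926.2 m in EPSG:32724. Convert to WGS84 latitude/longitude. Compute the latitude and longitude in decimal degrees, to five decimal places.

lat -21.55240°, lon -41.32060°

Zone 24S: λ₀ = -39°, k₀ = 0.9996, false easting 500000 m, false northing 10000000 m.
Meridian distance M = (N − FN)/k₀ = -2386028.2 m.
Inverse transverse Mercator on WGS84 gives φ = -21.55240010°, λ = -41.32060015°.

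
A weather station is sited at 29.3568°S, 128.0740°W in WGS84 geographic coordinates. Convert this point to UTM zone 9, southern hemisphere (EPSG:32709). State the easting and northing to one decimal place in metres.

E 589882.9 m, N 6752126.8 m

Zone 9 central meridian λ₀ = 6×9 − 183 = -129°; Δλ = +0.9260°.
Transverse Mercator on WGS84 with k₀ = 0.9996 gives E = 589882.903 m, N = 6752126.847 m.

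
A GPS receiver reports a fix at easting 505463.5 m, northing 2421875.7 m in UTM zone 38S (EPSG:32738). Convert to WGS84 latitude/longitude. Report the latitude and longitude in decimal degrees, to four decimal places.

lat -68.3162°, lon 45.1325°

Zone 38S: λ₀ = 45°, k₀ = 0.9996, false easting 500000 m, false northing 10000000 m.
Meridian distance M = (N − FN)/k₀ = -7581156.8 m.
Inverse transverse Mercator on WGS84 gives φ = -68.31619970°, λ = 45.13250102°.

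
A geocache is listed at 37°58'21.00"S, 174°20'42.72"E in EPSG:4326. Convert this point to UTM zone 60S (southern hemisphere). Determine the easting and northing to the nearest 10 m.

Zone 60 central meridian λ₀ = 6×60 − 183 = 177°; Δλ = -2.6548°.
Transverse Mercator on WGS84 with k₀ = 0.9996 gives E = 266808.181 m, N = 5793910.760 m.

E 266810 m, N 5793910 m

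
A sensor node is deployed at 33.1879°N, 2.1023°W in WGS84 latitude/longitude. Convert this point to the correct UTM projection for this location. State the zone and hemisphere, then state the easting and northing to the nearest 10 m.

Longitude -2.1023° lies in the 6° band [-6°, 0°), giving zone 30; latitude is north of the equator, so 30N.
Zone 30 central meridian λ₀ = 6×30 − 183 = -3°; Δλ = +0.8977°.
Transverse Mercator on WGS84 with k₀ = 0.9996 gives E = 583682.572 m, N = 3672476.734 m.

Zone 30N: E 583680 m, N 3672480 m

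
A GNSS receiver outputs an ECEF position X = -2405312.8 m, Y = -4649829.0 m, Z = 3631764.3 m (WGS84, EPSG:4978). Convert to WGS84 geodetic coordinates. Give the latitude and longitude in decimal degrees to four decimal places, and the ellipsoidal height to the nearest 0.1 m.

lat 34.9307°, lon -117.3521°, h 345.5 m

λ = atan2(Y, X) = -117.35210030°; p = √(X²+Y²) = 5235116.0 m.
Bowring's method on WGS84 (a = 6378137 m, b = 6356752.314 m) gives φ = 34.93070004°, h = 345.461 m.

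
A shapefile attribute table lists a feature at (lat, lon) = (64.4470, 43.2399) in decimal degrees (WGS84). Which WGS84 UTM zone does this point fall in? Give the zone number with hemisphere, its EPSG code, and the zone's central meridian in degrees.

Zone 38N (EPSG:32638), central meridian 45°

UTM zone = ⌊(λ + 180)/6⌋ + 1; 43.2399° ∈ [42°, 48°) → zone 38.
Hemisphere: N (φ ≥ 0).
Central meridian λ₀ = 6×38 − 183 = 45°.
EPSG code: 32638.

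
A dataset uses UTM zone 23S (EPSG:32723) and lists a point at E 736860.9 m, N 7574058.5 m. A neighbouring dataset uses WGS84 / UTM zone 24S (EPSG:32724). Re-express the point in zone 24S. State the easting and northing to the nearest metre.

E 116957 m, N 7571198 m

UTM 23S → geographic: φ = -21.92179995°, λ = -42.70699959°.
UTM 24S (λ₀ = -39°) forward: E = 116956.878 m, N = 7571198.012 m.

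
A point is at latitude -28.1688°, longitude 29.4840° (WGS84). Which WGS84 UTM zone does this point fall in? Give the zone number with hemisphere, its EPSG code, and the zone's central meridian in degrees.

Zone 35S (EPSG:32735), central meridian 27°

UTM zone = ⌊(λ + 180)/6⌋ + 1; 29.4840° ∈ [24°, 30°) → zone 35.
Hemisphere: S (φ < 0).
Central meridian λ₀ = 6×35 − 183 = 27°.
EPSG code: 32735.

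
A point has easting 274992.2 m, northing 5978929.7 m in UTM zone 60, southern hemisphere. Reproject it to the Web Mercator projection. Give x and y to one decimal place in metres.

x 19424572.0 m, y -4343140.1 m

Unproject from UTM 60S (λ₀ = 177°) → φ = -36.30840007°, λ = 174.49389955°.
Web Mercator (R = 6378137 m): x = 19424572.044 m, y = -4343140.144 m.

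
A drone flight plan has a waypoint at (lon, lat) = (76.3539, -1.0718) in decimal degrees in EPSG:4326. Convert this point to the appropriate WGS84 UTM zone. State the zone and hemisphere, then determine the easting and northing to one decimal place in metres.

Zone 43S: E 650643.1 m, N 9881500.5 m

Longitude 76.3539° lies in the 6° band [72°, 78°), giving zone 43; latitude is south of the equator, so 43S.
Zone 43 central meridian λ₀ = 6×43 − 183 = 75°; Δλ = +1.3539°.
Transverse Mercator on WGS84 with k₀ = 0.9996 gives E = 650643.095 m, N = 9881500.460 m.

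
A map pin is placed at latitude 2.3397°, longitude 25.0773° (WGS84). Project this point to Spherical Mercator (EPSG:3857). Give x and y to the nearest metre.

Web Mercator is spherical with R = a = 6378137 m.
x = R·λ = 6378137 × 0.437681453 = 2791592.266 m.
y = R·ln tan(π/4 + φ/2) = 6378137 × 0.040846822 = 260526.629 m.

x 2791592 m, y 260527 m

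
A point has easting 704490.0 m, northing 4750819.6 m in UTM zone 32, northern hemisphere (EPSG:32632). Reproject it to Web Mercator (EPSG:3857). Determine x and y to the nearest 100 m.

x 1280600 m, y 5294100 m

Unproject from UTM 32N (λ₀ = 9°) → φ = 42.88259980°, λ = 11.50400034°.
Web Mercator (R = 6378137 m): x = 1280619.460 m, y = 5294119.377 m.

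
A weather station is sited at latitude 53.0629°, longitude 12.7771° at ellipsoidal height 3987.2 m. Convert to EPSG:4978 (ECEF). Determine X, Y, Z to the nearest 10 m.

WGS84: a = 6378137 m, e² = 0.006694380; N(φ) = a/√(1−e²sin²φ) = 6391820.115 m.
X = (N+h)·cosφ·cosλ = 3748310.073 m; Y = (N+h)·cosφ·sinλ = 850019.843 m; Z = (N(1−e²)+h)·sinφ = 5077940.057 m.

X 3748310 m, Y 850020 m, Z 5077940 m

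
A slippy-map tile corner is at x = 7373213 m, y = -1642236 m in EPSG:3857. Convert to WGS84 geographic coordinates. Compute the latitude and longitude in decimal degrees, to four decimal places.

lat -14.5921°, lon 66.2347°

R = 6378137 m. λ = x/R = 66.23469931°.
φ = 2·arctan(exp(y/R)) − 90° = 2·arctan(0.77300) − 90° = -14.59210426°.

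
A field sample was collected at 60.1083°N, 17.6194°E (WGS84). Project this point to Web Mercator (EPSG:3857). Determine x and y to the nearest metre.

Web Mercator is spherical with R = a = 6378137 m.
x = R·λ = 6378137 × 0.307516542 = 1961382.636 m.
y = R·ln tan(π/4 + φ/2) = 6378137 × 1.320744484 = 8423889.262 m.

x 1961383 m, y 8423889 m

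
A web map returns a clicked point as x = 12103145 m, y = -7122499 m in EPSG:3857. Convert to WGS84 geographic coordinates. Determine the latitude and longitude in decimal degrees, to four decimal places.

R = 6378137 m. λ = x/R = 108.72440139°.
φ = 2·arctan(exp(y/R)) − 90° = 2·arctan(0.32736) − 90° = -53.74760034°.

lat -53.7476°, lon 108.7244°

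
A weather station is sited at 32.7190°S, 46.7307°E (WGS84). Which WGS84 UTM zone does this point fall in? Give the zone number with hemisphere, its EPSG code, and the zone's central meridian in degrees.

Zone 38S (EPSG:32738), central meridian 45°

UTM zone = ⌊(λ + 180)/6⌋ + 1; 46.7307° ∈ [42°, 48°) → zone 38.
Hemisphere: S (φ < 0).
Central meridian λ₀ = 6×38 − 183 = 45°.
EPSG code: 32738.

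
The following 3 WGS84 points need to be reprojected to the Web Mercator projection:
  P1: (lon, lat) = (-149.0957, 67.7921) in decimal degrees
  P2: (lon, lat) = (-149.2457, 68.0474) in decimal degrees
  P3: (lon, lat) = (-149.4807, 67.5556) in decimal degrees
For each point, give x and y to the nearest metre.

P1: x -16597257 m, y 10385493 m; P2: x -16613955 m, y 10461097 m; P3: x -16640115 m, y 10316188 m

Web Mercator: x = R·λ, y = R·ln tan(π/4+φ/2), R = 6378137 m.
P1 (67.7921°, -149.0957°) → (-16597257.403, 10385492.615) m.
P2 (68.0474°, -149.2457°) → (-16613955.327, 10461097.318) m.
P3 (67.5556°, -149.4807°) → (-16640115.407, 10316188.068) m.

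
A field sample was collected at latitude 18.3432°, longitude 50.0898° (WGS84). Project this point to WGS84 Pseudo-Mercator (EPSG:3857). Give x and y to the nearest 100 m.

x 5576000 m, y 2077800 m

Web Mercator is spherical with R = a = 6378137 m.
x = R·λ = 6378137 × 0.874231932 = 5575971.030 m.
y = R·ln tan(π/4 + φ/2) = 6378137 × 0.325762661 = 2077758.884 m.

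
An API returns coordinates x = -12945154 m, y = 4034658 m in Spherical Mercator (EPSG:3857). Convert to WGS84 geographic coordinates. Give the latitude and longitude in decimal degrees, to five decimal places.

lat 34.04360°, lon -116.28830°

R = 6378137 m. λ = x/R = -116.28829693°.
φ = 2·arctan(exp(y/R)) − 90° = 2·arctan(1.88245) − 90° = 34.04360041°.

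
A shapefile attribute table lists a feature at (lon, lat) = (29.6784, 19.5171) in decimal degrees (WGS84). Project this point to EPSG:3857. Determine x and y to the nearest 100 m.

x 3303800 m, y 2215900 m

Web Mercator is spherical with R = a = 6378137 m.
x = R·λ = 6378137 × 0.517985797 = 3303784.376 m.
y = R·ln tan(π/4 + φ/2) = 6378137 × 0.347423030 = 2215911.682 m.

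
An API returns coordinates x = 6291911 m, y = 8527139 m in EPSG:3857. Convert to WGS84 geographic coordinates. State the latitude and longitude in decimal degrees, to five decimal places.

R = 6378137 m. λ = x/R = 56.52119818°.
φ = 2·arctan(exp(y/R)) − 90° = 2·arctan(3.80735) − 90° = 60.56730154°.

lat 60.56730°, lon 56.52120°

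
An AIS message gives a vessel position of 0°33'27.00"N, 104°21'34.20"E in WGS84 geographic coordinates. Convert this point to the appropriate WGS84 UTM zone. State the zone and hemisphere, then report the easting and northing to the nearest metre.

Zone 48N: E 428730 m, N 61624 m

Longitude 104.3595° lies in the 6° band [102°, 108°), giving zone 48; latitude is north of the equator, so 48N.
Zone 48 central meridian λ₀ = 6×48 − 183 = 105°; Δλ = -0.6405°.
Transverse Mercator on WGS84 with k₀ = 0.9996 gives E = 428730.243 m, N = 61624.396 m.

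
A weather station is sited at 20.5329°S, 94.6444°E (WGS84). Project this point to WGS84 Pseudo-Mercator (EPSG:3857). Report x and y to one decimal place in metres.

x 10535766.4 m, y -2336268.3 m

Web Mercator is spherical with R = a = 6378137 m.
x = R·λ = 6378137 × 1.651856399 = 10535766.414 m.
y = R·ln tan(π/4 + φ/2) = 6378137 × -0.366293207 = -2336268.257 m.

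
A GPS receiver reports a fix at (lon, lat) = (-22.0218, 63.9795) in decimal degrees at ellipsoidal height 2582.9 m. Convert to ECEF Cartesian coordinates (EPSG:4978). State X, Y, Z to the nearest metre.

WGS84: a = 6378137 m, e² = 0.006694380; N(φ) = a/√(1−e²sin²φ) = 6395447.443 m.
X = (N+h)·cosφ·cosλ = 2601990.854 m; Y = (N+h)·cosφ·sinλ = -1052424.338 m; Z = (N(1−e²)+h)·sinφ = 5711033.856 m.

X 2601991 m, Y -1052424 m, Z 5711034 m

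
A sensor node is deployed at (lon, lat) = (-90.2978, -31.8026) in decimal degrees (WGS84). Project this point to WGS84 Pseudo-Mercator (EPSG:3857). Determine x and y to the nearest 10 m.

x -10051910 m, y -3737430 m

Web Mercator is spherical with R = a = 6378137 m.
x = R·λ = 6378137 × -1.575993917 = -10051905.116 m.
y = R·ln tan(π/4 + φ/2) = 6378137 × -0.585974652 = -3737426.611 m.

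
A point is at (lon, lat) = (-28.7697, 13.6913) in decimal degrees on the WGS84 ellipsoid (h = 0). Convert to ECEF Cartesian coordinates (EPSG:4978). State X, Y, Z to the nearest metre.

X 5432984 m, Y -2983068 m, Z 1499820 m

WGS84: a = 6378137 m, e² = 0.006694380; N(φ) = a/√(1−e²sin²φ) = 6379333.351 m.
X = (N+h)·cosφ·cosλ = 5432984.114 m; Y = (N+h)·cosφ·sinλ = -2983067.875 m; Z = (N(1−e²)+h)·sinφ = 1499820.330 m.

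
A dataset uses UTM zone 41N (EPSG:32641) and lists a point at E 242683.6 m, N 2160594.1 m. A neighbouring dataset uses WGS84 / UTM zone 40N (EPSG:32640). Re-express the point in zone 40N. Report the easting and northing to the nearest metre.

UTM 41N → geographic: φ = 19.52350020°, λ = 60.54799987°.
UTM 40N (λ₀ = 57°) forward: E = 872429.436 m, N = 2162610.369 m.

E 872429 m, N 2162610 m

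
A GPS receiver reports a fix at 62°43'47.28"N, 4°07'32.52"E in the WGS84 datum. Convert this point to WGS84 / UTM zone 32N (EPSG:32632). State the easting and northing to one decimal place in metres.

Zone 32 central meridian λ₀ = 6×32 − 183 = 9°; Δλ = -4.8743°.
Transverse Mercator on WGS84 with k₀ = 0.9996 gives E = 250999.597 m, N = 6964907.345 m.

E 250999.6 m, N 6964907.3 m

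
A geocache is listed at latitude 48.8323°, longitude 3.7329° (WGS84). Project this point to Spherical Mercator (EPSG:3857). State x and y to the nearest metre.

x 415545 m, y 6246454 m

Web Mercator is spherical with R = a = 6378137 m.
x = R·λ = 6378137 × 0.065151396 = 415544.527 m.
y = R·ln tan(π/4 + φ/2) = 6378137 × 0.979353998 = 6246453.970 m.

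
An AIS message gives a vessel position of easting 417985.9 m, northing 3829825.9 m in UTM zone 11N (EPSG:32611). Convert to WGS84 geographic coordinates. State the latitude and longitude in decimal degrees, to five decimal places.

lat 34.60700°, lon -117.89450°

Zone 11N: λ₀ = -117°, k₀ = 0.9996, false easting 500000 m.
Meridian distance M = (N − FN)/k₀ = 3831358.4 m.
Inverse transverse Mercator on WGS84 gives φ = 34.60700013°, λ = -117.89449963°.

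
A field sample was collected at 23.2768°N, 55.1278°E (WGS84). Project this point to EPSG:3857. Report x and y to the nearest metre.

Web Mercator is spherical with R = a = 6378137 m.
x = R·λ = 6378137 × 0.962161619 = 6136798.625 m.
y = R·ln tan(π/4 + φ/2) = 6378137 × 0.417916300 = 2665527.415 m.

x 6136799 m, y 2665527 m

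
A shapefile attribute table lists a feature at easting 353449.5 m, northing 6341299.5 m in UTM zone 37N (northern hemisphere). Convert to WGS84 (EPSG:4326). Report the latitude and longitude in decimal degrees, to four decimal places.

lat 57.1914°, lon 36.5748°

Zone 37N: λ₀ = 39°, k₀ = 0.9996, false easting 500000 m.
Meridian distance M = (N − FN)/k₀ = 6343837.0 m.
Inverse transverse Mercator on WGS84 gives φ = 57.19140045°, λ = 36.57480050°.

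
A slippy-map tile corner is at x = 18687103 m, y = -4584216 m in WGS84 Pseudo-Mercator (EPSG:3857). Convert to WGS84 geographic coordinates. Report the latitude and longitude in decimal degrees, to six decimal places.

R = 6378137 m. λ = x/R = 167.86910241°.
φ = 2·arctan(exp(y/R)) − 90° = 2·arctan(0.48737) − 90° = -38.03390104°.

lat -38.033901°, lon 167.869102°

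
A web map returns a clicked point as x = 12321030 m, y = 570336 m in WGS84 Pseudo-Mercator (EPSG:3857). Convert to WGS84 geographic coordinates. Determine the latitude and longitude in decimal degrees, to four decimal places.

lat 5.1166°, lon 110.6817°

R = 6378137 m. λ = x/R = 110.68169565°.
φ = 2·arctan(exp(y/R)) − 90° = 2·arctan(1.09354) − 90° = 5.11660125°.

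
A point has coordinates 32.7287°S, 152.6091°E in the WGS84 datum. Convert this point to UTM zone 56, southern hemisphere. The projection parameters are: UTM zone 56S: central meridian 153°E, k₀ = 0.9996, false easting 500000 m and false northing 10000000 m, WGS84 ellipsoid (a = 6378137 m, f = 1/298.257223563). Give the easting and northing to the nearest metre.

E 463372 m, N 6378721 m

Zone 56 central meridian λ₀ = 6×56 − 183 = 153°; Δλ = -0.3909°.
Transverse Mercator on WGS84 with k₀ = 0.9996 gives E = 463372.284 m, N = 6378721.192 m.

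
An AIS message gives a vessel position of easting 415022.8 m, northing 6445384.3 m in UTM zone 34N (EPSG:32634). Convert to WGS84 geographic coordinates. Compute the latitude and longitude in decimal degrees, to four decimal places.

Zone 34N: λ₀ = 21°, k₀ = 0.9996, false easting 500000 m.
Meridian distance M = (N − FN)/k₀ = 6447963.5 m.
Inverse transverse Mercator on WGS84 gives φ = 58.14159994°, λ = 19.55659987°.

lat 58.1416°, lon 19.5566°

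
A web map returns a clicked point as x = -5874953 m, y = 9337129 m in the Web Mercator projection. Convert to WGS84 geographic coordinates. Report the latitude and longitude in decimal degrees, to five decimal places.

lat 63.95020°, lon -52.77560°

R = 6378137 m. λ = x/R = -52.77560073°.
φ = 2·arctan(exp(y/R)) − 90° = 2·arctan(4.32290) − 90° = 63.95019894°.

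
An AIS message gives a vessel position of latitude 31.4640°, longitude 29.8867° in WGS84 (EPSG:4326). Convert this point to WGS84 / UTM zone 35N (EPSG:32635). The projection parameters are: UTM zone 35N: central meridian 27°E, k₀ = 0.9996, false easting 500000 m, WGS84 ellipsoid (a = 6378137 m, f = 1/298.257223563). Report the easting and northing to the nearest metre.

E 774292 m, N 3484635 m

Zone 35 central meridian λ₀ = 6×35 − 183 = 27°; Δλ = +2.8867°.
Transverse Mercator on WGS84 with k₀ = 0.9996 gives E = 774291.690 m, N = 3484635.162 m.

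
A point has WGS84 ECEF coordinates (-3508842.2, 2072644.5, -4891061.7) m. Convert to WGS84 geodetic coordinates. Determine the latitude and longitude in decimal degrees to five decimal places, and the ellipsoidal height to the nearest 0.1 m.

lat -50.38780°, lon 149.43000°, h 853.3 m

λ = atan2(Y, X) = 149.42999953°; p = √(X²+Y²) = 4075270.4 m.
Bowring's method on WGS84 (a = 6378137 m, b = 6356752.314 m) gives φ = -50.38780009°, h = 853.295 m.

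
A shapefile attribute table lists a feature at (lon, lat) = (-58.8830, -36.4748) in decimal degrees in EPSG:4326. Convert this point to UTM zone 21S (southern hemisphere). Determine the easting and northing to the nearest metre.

E 331304 m, N 5961739 m

Zone 21 central meridian λ₀ = 6×21 − 183 = -57°; Δλ = -1.8830°.
Transverse Mercator on WGS84 with k₀ = 0.9996 gives E = 331303.824 m, N = 5961738.945 m.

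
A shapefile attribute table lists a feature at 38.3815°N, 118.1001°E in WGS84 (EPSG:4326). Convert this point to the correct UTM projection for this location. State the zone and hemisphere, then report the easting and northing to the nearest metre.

Zone 50N: E 596085 m, N 4248717 m

Longitude 118.1001° lies in the 6° band [114°, 120°), giving zone 50; latitude is north of the equator, so 50N.
Zone 50 central meridian λ₀ = 6×50 − 183 = 117°; Δλ = +1.1001°.
Transverse Mercator on WGS84 with k₀ = 0.9996 gives E = 596084.704 m, N = 4248717.388 m.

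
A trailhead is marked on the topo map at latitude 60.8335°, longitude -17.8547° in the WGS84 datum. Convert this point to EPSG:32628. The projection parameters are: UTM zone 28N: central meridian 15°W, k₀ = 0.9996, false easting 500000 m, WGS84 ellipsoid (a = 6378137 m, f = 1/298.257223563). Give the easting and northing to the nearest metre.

Zone 28 central meridian λ₀ = 6×28 − 183 = -15°; Δλ = -2.8547°.
Transverse Mercator on WGS84 with k₀ = 0.9996 gives E = 344827.377 m, N = 6747618.604 m.

E 344827 m, N 6747619 m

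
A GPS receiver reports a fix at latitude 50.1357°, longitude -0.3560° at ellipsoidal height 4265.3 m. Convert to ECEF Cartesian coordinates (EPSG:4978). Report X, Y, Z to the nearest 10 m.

WGS84: a = 6378137 m, e² = 0.006694380; N(φ) = a/√(1−e²sin²φ) = 6390752.113 m.
X = (N+h)·cosφ·cosλ = 4098944.780 m; Y = (N+h)·cosφ·sinλ = -25468.597 m; Z = (N(1−e²)+h)·sinφ = 4875751.441 m.

X 4098940 m, Y -25470 m, Z 4875750 m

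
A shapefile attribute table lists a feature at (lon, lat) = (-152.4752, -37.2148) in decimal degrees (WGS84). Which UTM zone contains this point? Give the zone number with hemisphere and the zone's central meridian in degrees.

UTM zone = ⌊(λ + 180)/6⌋ + 1; -152.4752° ∈ [-156°, -150°) → zone 5.
Hemisphere: S (φ < 0).
Central meridian λ₀ = 6×5 − 183 = -153°.

Zone 5S, central meridian -153°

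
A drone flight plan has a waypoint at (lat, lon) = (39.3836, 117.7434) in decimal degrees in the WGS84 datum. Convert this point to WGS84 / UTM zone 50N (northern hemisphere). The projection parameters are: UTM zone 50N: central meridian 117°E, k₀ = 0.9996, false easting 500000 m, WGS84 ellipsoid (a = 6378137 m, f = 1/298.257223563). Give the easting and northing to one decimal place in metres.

Zone 50 central meridian λ₀ = 6×50 − 183 = 117°; Δλ = +0.7434°.
Transverse Mercator on WGS84 with k₀ = 0.9996 gives E = 564023.634 m, N = 4359610.041 m.

E 564023.6 m, N 4359610.0 m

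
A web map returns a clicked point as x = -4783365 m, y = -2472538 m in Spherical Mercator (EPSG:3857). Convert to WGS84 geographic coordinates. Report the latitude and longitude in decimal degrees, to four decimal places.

R = 6378137 m. λ = x/R = -42.96969889°.
φ = 2·arctan(exp(y/R)) − 90° = 2·arctan(0.67864) − 90° = -21.67490366°.

lat -21.6749°, lon -42.9697°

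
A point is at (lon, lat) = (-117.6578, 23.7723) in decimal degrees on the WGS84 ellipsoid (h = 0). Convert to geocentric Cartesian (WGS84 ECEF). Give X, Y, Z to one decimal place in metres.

X -2710942.3 m, Y -5172837.7 m, Z 2555224.1 m

WGS84: a = 6378137 m, e² = 0.006694380; N(φ) = a/√(1−e²sin²φ) = 6381608.847 m.
X = (N+h)·cosφ·cosλ = -2710942.275 m; Y = (N+h)·cosφ·sinλ = -5172837.694 m; Z = (N(1−e²)+h)·sinφ = 2555224.148 m.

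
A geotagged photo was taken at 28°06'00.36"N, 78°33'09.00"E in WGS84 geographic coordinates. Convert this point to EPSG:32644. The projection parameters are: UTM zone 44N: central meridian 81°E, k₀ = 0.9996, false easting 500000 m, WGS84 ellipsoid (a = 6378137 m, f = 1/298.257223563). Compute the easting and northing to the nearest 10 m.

E 259540 m, N 3110710 m

Zone 44 central meridian λ₀ = 6×44 − 183 = 81°; Δλ = -2.4475°.
Transverse Mercator on WGS84 with k₀ = 0.9996 gives E = 259537.393 m, N = 3110711.076 m.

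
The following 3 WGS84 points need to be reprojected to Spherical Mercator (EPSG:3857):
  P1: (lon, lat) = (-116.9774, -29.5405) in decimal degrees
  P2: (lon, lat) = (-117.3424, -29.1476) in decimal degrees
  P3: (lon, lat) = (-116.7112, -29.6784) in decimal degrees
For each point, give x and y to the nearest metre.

P1: x -13021865 m, y -3444621 m; P2: x -13062496 m, y -3394446 m; P3: x -12992231 m, y -3462278 m

Web Mercator: x = R·λ, y = R·ln tan(π/4+φ/2), R = 6378137 m.
P1 (-29.5405°, -116.9774°) → (-13021864.602, -3444621.094) m.
P2 (-29.1476°, -117.3424°) → (-13062496.216, -3394445.654) m.
P3 (-29.6784°, -116.7112°) → (-12992231.354, -3462277.784) m.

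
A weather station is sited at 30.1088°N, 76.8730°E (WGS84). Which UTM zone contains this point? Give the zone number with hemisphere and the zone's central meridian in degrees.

UTM zone = ⌊(λ + 180)/6⌋ + 1; 76.8730° ∈ [72°, 78°) → zone 43.
Hemisphere: N (φ ≥ 0).
Central meridian λ₀ = 6×43 − 183 = 75°.

Zone 43N, central meridian 75°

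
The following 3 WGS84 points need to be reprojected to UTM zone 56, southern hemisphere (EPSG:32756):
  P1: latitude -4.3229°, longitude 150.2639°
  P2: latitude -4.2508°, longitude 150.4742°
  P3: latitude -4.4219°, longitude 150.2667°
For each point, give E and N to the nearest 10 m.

UTM zone 56S: λ₀ = 153°, k₀ = 0.9996.
P1 (-4.3229°, 150.2639°) → (196286.048, 9521633.635) m.
P2 (-4.2508°, 150.4742°) → (219619.258, 9529691.925) m.
P3 (-4.4219°, 150.2667°) → (196636.966, 9510679.240) m.

P1: E 196290 m, N 9521630 m; P2: E 219620 m, N 9529690 m; P3: E 196640 m, N 9510680 m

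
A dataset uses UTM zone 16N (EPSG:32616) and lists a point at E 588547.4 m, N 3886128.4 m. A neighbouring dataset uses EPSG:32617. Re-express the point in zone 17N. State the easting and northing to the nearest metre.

E 41597 m, N 3897284 m

UTM 16N → geographic: φ = 35.11410036°, λ = -86.02830022°.
UTM 17N (λ₀ = -81°) forward: E = 41596.771 m, N = 3897284.210 m.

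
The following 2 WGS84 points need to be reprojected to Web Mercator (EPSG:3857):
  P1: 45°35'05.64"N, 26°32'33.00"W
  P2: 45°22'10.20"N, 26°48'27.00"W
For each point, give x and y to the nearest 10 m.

Web Mercator: x = R·λ, y = R·ln tan(π/4+φ/2), R = 6378137 m.
P1 (45.5849°, -26.5425°) → (-2954697.584, 5714076.863) m.
P2 (45.3695°, -26.8075°) → (-2984197.249, 5679880.485) m.

P1: x -2954700 m, y 5714080 m; P2: x -2984200 m, y 5679880 m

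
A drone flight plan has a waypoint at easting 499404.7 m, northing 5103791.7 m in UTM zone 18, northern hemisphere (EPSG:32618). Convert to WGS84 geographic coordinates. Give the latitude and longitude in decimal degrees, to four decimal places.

Zone 18N: λ₀ = -75°, k₀ = 0.9996, false easting 500000 m.
Meridian distance M = (N − FN)/k₀ = 5105834.0 m.
Inverse transverse Mercator on WGS84 gives φ = 46.08770029°, λ = -75.00770018°.

lat 46.0877°, lon -75.0077°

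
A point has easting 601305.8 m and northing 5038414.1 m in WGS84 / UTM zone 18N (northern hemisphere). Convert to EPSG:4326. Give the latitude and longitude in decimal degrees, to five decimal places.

Zone 18N: λ₀ = -75°, k₀ = 0.9996, false easting 500000 m.
Meridian distance M = (N − FN)/k₀ = 5040430.3 m.
Inverse transverse Mercator on WGS84 gives φ = 45.49190008°, λ = -73.70349980°.

lat 45.49190°, lon -73.70350°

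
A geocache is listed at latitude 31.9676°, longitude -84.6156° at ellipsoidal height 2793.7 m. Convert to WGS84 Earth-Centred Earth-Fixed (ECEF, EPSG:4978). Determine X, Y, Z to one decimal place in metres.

WGS84: a = 6378137 m, e² = 0.006694380; N(φ) = a/√(1−e²sin²φ) = 6384129.649 m.
X = (N+h)·cosφ·cosλ = 508441.286 m; Y = (N+h)·cosφ·sinλ = -5394423.128 m; Z = (N(1−e²)+h)·sinφ = 3358863.189 m.

X 508441.3 m, Y -5394423.1 m, Z 3358863.2 m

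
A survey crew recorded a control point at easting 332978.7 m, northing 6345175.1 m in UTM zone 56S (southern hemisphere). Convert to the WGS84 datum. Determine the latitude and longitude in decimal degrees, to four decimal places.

Zone 56S: λ₀ = 153°, k₀ = 0.9996, false easting 500000 m, false northing 10000000 m.
Meridian distance M = (N − FN)/k₀ = -3656287.4 m.
Inverse transverse Mercator on WGS84 gives φ = -33.01909989°, λ = 151.21179991°.

lat -33.0191°, lon 151.2118°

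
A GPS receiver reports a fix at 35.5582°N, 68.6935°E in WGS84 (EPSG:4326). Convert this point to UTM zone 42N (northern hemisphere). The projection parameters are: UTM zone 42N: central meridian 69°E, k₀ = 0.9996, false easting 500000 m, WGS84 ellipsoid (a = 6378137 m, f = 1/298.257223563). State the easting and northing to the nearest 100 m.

E 472200 m, N 3935000 m

Zone 42 central meridian λ₀ = 6×42 − 183 = 69°; Δλ = -0.3065°.
Transverse Mercator on WGS84 with k₀ = 0.9996 gives E = 472222.587 m, N = 3934991.387 m.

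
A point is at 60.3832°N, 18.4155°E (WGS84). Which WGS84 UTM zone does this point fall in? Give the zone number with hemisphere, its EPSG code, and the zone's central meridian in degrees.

UTM zone = ⌊(λ + 180)/6⌋ + 1; 18.4155° ∈ [18°, 24°) → zone 34.
Hemisphere: N (φ ≥ 0).
Central meridian λ₀ = 6×34 − 183 = 21°.
EPSG code: 32634.

Zone 34N (EPSG:32634), central meridian 21°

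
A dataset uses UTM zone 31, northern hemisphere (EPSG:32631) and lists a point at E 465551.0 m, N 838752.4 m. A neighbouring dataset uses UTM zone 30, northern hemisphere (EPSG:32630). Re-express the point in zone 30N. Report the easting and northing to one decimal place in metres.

E 1128396.8 m, N 842868.8 m

UTM 31N → geographic: φ = 7.58789998°, λ = 2.68770042°.
UTM 30N (λ₀ = -3°) forward: E = 1128396.802 m, N = 842868.794 m.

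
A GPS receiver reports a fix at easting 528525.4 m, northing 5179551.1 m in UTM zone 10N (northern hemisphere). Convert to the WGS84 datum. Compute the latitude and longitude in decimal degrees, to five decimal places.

Zone 10N: λ₀ = -123°, k₀ = 0.9996, false easting 500000 m.
Meridian distance M = (N − FN)/k₀ = 5181623.7 m.
Inverse transverse Mercator on WGS84 gives φ = 46.76890012°, λ = -122.62639973°.

lat 46.76890°, lon -122.62640°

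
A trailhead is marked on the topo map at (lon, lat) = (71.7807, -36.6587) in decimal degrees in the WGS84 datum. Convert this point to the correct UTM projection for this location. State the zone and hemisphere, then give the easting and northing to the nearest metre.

Zone 42S: E 748545 m, N 5939385 m

Longitude 71.7807° lies in the 6° band [66°, 72°), giving zone 42; latitude is south of the equator, so 42S.
Zone 42 central meridian λ₀ = 6×42 − 183 = 69°; Δλ = +2.7807°.
Transverse Mercator on WGS84 with k₀ = 0.9996 gives E = 748545.437 m, N = 5939385.487 m.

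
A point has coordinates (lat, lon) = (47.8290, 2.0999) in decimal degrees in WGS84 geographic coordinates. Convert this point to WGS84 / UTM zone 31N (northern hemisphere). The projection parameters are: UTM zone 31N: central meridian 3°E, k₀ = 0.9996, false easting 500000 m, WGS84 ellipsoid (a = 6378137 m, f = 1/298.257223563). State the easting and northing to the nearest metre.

E 432635 m, N 5297687 m

Zone 31 central meridian λ₀ = 6×31 − 183 = 3°; Δλ = -0.9001°.
Transverse Mercator on WGS84 with k₀ = 0.9996 gives E = 432635.272 m, N = 5297686.754 m.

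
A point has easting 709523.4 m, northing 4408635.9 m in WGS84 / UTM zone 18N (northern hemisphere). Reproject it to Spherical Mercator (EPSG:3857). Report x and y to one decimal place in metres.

Unproject from UTM 18N (λ₀ = -75°) → φ = 39.80189963°, λ = -72.55260004°.
Web Mercator (R = 6378137 m): x = -8076518.492 m, y = 4837196.494 m.

x -8076518.5 m, y 4837196.5 m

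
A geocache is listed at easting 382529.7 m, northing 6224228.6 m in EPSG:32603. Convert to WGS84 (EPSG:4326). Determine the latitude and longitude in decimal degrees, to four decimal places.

Zone 3N: λ₀ = -165°, k₀ = 0.9996, false easting 500000 m.
Meridian distance M = (N − FN)/k₀ = 6226719.3 m.
Inverse transverse Mercator on WGS84 gives φ = 56.14859985°, λ = -166.89089977°.

lat 56.1486°, lon -166.8909°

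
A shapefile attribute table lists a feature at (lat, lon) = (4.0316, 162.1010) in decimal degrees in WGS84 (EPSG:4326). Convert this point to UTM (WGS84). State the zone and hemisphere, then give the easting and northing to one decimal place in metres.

Zone 58N: E 178069.9 m, N 446193.3 m

Longitude 162.1010° lies in the 6° band [162°, 168°), giving zone 58; latitude is north of the equator, so 58N.
Zone 58 central meridian λ₀ = 6×58 − 183 = 165°; Δλ = -2.8990°.
Transverse Mercator on WGS84 with k₀ = 0.9996 gives E = 178069.873 m, N = 446193.286 m.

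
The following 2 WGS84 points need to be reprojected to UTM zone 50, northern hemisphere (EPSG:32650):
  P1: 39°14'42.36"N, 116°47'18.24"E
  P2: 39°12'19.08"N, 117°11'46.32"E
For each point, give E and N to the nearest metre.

P1: E 481741 m, N 4343997 m; P2: E 516940 m, N 4339578 m

UTM zone 50N: λ₀ = 117°, k₀ = 0.9996.
P1 (39.2451°, 116.7884°) → (481740.559, 4343997.498) m.
P2 (39.2053°, 117.1962°) → (516940.103, 4339577.681) m.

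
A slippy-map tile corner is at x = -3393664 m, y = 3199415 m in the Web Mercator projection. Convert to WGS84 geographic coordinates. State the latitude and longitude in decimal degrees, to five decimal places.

lat 27.60620°, lon -30.48580°

R = 6378137 m. λ = x/R = -30.48580240°.
φ = 2·arctan(exp(y/R)) − 90° = 2·arctan(1.65140) − 90° = 27.60620214°.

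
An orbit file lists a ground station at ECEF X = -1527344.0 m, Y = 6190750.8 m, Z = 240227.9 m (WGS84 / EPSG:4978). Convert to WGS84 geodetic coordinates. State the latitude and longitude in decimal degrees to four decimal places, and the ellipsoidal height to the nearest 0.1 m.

λ = atan2(Y, X) = 103.85890014°; p = √(X²+Y²) = 6376376.3 m.
Bowring's method on WGS84 (a = 6378137 m, b = 6356752.314 m) gives φ = 2.17210011°, h = 2793.447 m.

lat 2.1721°, lon 103.8589°, h 2793.4 m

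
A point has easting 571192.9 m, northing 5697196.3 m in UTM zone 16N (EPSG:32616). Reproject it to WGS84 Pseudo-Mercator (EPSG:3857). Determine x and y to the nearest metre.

Unproject from UTM 16N (λ₀ = -87°) → φ = 51.42150004°, λ = -85.97609994°.
Web Mercator (R = 6378137 m): x = -9570815.666 m, y = 6696193.612 m.

x -9570816 m, y 6696194 m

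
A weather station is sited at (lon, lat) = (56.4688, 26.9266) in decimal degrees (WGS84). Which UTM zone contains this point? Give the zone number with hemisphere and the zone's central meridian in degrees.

Zone 40N, central meridian 57°

UTM zone = ⌊(λ + 180)/6⌋ + 1; 56.4688° ∈ [54°, 60°) → zone 40.
Hemisphere: N (φ ≥ 0).
Central meridian λ₀ = 6×40 − 183 = 57°.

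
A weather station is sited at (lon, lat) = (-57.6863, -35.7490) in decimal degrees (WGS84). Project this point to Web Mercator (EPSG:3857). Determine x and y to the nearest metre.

Web Mercator is spherical with R = a = 6378137 m.
x = R·λ = 6378137 × -1.006815868 = -6421609.542 m.
y = R·ln tan(π/4 + φ/2) = 6378137 × -0.668869122 = -4266138.896 m.

x -6421610 m, y -4266139 m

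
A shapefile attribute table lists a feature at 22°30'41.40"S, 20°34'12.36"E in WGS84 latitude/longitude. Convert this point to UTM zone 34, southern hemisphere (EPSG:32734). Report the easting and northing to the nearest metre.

E 455786 m, N 7510492 m

Zone 34 central meridian λ₀ = 6×34 − 183 = 21°; Δλ = -0.4299°.
Transverse Mercator on WGS84 with k₀ = 0.9996 gives E = 455785.957 m, N = 7510491.879 m.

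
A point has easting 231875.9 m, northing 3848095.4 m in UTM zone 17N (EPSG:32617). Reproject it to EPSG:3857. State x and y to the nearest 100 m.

Unproject from UTM 17N (λ₀ = -81°) → φ = 34.73980036°, λ = -83.92860056°.
Web Mercator (R = 6378137 m): x = -9342889.077 m, y = 4128577.033 m.

x -9342900 m, y 4128600 m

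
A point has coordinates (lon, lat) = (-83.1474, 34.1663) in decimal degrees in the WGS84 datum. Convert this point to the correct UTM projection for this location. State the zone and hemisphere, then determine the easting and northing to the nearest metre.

Zone 17N: E 302062 m, N 3782679 m

Longitude -83.1474° lies in the 6° band [-84°, -78°), giving zone 17; latitude is north of the equator, so 17N.
Zone 17 central meridian λ₀ = 6×17 − 183 = -81°; Δλ = -2.1474°.
Transverse Mercator on WGS84 with k₀ = 0.9996 gives E = 302062.298 m, N = 3782678.941 m.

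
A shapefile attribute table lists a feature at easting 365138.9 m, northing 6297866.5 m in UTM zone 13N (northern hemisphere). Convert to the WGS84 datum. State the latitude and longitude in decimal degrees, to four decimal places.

Zone 13N: λ₀ = -105°, k₀ = 0.9996, false easting 500000 m.
Meridian distance M = (N − FN)/k₀ = 6300386.7 m.
Inverse transverse Mercator on WGS84 gives φ = 56.80509968°, λ = -107.20870011°.

lat 56.8051°, lon -107.2087°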